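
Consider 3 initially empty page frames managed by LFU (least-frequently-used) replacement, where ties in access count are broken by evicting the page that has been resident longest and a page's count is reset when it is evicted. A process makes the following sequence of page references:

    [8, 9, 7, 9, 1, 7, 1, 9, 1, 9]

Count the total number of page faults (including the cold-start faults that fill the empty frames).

4

8 -> miss, frames (8)
9 -> miss, frames (8 9)
7 -> miss, frames (8 9 7)
9 -> hit
1 -> miss, evict 8, frames (9 7 1)
7 -> hit
1 -> hit
9 -> hit
1 -> hit
9 -> hit
Page faults: 4.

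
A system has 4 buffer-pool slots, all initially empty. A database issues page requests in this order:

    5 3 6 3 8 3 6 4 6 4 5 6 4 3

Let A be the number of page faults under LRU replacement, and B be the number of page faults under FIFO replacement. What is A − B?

Under LRU: F F F . F . . F . . F . . . → 6 faults.
Under FIFO: F F F . F . . F . . F . . F → 7 faults.
A − B = 6 − 7 = -1.

-1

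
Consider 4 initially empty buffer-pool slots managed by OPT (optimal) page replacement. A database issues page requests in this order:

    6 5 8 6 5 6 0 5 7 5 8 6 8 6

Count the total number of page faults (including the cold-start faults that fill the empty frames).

6 -> fault, frames (6)
5 -> fault, frames (6 5)
8 -> fault, frames (6 5 8)
6 -> hit
5 -> hit
6 -> hit
0 -> fault, frames (6 5 8 0)
5 -> hit
7 -> fault, evict 0, frames (6 5 8 7)
5 -> hit
8 -> hit
6 -> hit
8 -> hit
6 -> hit
Page faults: 5.

5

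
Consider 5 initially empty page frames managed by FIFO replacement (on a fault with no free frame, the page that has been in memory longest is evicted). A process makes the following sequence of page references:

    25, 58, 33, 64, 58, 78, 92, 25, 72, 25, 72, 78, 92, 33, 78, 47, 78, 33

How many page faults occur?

25: fault, frames {25}
58: fault, frames {25,58}
33: fault, frames {25,58,33}
64: fault, frames {25,58,33,64}
58: hit
78: fault, frames {25,58,33,64,78}
92: fault, evict 25, frames {58,33,64,78,92}
25: fault, evict 58, frames {33,64,78,92,25}
72: fault, evict 33, frames {64,78,92,25,72}
25: hit
72: hit
78: hit
92: hit
33: fault, evict 64, frames {78,92,25,72,33}
78: hit
47: fault, evict 78, frames {92,25,72,33,47}
78: fault, evict 92, frames {25,72,33,47,78}
33: hit
Page faults: 11.

11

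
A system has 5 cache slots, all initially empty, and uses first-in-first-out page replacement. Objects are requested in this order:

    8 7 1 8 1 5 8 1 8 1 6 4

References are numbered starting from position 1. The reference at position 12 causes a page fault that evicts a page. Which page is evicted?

8

pos 1: 8: miss, frames {8}
pos 2: 7: miss, frames {8,7}
pos 3: 1: miss, frames {8,7,1}
pos 4: 8: hit
pos 5: 1: hit
pos 6: 5: miss, frames {8,7,1,5}
pos 7: 8: hit
pos 8: 1: hit
pos 9: 8: hit
pos 10: 1: hit
pos 11: 6: miss, frames {8,7,1,5,6}
pos 12: 4: miss, evict 8, frames {7,1,5,6,4}
At position 12, page 8 is evicted.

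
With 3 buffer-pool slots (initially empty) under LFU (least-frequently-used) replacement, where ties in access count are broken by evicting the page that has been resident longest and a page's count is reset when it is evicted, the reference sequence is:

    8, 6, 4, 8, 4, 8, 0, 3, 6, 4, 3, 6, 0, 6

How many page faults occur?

8 → fault, frames [8]
6 → fault, frames [8, 6]
4 → fault, frames [8, 6, 4]
8 → hit
4 → hit
8 → hit
0 → fault, evict 6, frames [8, 4, 0]
3 → fault, evict 0, frames [8, 4, 3]
6 → fault, evict 3, frames [8, 4, 6]
4 → hit
3 → fault, evict 6, frames [8, 4, 3]
6 → fault, evict 3, frames [8, 4, 6]
0 → fault, evict 6, frames [8, 4, 0]
6 → fault, evict 0, frames [8, 4, 6]
Page faults: 10.

10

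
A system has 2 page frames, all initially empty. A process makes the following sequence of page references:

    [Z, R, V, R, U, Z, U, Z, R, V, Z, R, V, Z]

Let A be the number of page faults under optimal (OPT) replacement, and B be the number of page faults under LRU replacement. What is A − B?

Under OPT: F F F . F F . . F F . F . F → 9 faults.
Under LRU: F F F . F F . . F F F F F F → 11 faults.
A − B = 9 − 11 = -2.

-2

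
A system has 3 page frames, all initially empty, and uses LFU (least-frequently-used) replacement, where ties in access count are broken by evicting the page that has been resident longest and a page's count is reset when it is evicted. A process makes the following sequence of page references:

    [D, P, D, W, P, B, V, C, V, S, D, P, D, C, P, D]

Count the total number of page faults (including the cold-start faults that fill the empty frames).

D → miss, frames [D]
P → miss, frames [D, P]
D → hit
W → miss, frames [D, P, W]
P → hit
B → miss, evict W, frames [D, P, B]
V → miss, evict B, frames [D, P, V]
C → miss, evict V, frames [D, P, C]
V → miss, evict C, frames [D, P, V]
S → miss, evict V, frames [D, P, S]
D → hit
P → hit
D → hit
C → miss, evict S, frames [D, P, C]
P → hit
D → hit
Page faults: 9.

9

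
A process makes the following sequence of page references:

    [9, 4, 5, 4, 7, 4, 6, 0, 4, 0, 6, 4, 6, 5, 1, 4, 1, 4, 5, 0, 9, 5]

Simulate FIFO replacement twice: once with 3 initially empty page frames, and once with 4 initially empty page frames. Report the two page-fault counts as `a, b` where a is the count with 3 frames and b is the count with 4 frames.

12, 10

3 frames: F F F . F . F F F . . . . F F . . . . F F F → 12 faults.
4 frames: F F F . F . F F F . . . . F F . . . . . F . → 10 faults.
10 < 12: adding a frame reduced faults, as is typical.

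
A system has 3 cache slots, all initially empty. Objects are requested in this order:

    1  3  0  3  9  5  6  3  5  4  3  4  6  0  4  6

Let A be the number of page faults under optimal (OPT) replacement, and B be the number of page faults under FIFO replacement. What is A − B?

Under OPT: F F F . F F F . . F . . . F . . → 8 faults.
Under FIFO: F F F . F F F F . F . . . F . F → 10 faults.
A − B = 8 − 10 = -2.

-2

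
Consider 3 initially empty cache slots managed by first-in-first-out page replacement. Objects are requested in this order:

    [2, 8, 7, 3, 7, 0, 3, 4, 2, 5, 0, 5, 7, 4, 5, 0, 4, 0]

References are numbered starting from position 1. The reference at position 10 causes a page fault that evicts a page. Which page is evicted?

0

pos 1: 2 -> miss, frames (2)
pos 2: 8 -> miss, frames (2 8)
pos 3: 7 -> miss, frames (2 8 7)
pos 4: 3 -> miss, evict 2, frames (8 7 3)
pos 5: 7 -> hit
pos 6: 0 -> miss, evict 8, frames (7 3 0)
pos 7: 3 -> hit
pos 8: 4 -> miss, evict 7, frames (3 0 4)
pos 9: 2 -> miss, evict 3, frames (0 4 2)
pos 10: 5 -> miss, evict 0, frames (4 2 5)
At position 10, page 0 is evicted.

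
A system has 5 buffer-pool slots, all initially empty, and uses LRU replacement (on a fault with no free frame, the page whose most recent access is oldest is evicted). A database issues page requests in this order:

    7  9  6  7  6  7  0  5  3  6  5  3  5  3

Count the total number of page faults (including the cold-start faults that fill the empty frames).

6

7 -> miss, frames {7}
9 -> miss, frames {7,9}
6 -> miss, frames {7,9,6}
7 -> hit
6 -> hit
7 -> hit
0 -> miss, frames {9,6,7,0}
5 -> miss, frames {9,6,7,0,5}
3 -> miss, evict 9, frames {6,7,0,5,3}
6 -> hit
5 -> hit
3 -> hit
5 -> hit
3 -> hit
Page faults: 6.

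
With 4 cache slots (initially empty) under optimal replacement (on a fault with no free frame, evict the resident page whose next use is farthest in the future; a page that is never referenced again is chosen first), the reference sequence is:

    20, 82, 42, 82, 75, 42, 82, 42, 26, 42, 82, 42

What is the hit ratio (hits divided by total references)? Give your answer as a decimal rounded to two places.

20 -> fault, frames (20)
82 -> fault, frames (20 82)
42 -> fault, frames (20 82 42)
82 -> hit
75 -> fault, frames (20 82 42 75)
42 -> hit
82 -> hit
42 -> hit
26 -> fault, evict 75, frames (20 82 42 26)
42 -> hit
82 -> hit
42 -> hit
Hits: 7 of 12 references → 7/12 = 0.5833.

0.58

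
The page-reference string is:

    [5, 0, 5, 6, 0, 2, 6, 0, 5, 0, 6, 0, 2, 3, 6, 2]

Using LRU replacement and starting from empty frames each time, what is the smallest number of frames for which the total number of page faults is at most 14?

2

f=1: 16 faults
f=2: 13 faults
f=3: 8 faults
f=4: 5 faults
f=5: 5 faults
Smallest f with faults ≤ 14 is 2.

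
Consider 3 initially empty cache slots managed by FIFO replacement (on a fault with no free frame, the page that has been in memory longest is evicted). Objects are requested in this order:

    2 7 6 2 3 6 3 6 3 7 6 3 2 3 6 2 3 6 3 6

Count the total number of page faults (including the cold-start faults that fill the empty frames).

5

2 -> miss, frames [2]
7 -> miss, frames [2, 7]
6 -> miss, frames [2, 7, 6]
2 -> hit
3 -> miss, evict 2, frames [7, 6, 3]
6 -> hit
3 -> hit
6 -> hit
3 -> hit
7 -> hit
6 -> hit
3 -> hit
2 -> miss, evict 7, frames [6, 3, 2]
3 -> hit
6 -> hit
2 -> hit
3 -> hit
6 -> hit
3 -> hit
6 -> hit
Page faults: 5.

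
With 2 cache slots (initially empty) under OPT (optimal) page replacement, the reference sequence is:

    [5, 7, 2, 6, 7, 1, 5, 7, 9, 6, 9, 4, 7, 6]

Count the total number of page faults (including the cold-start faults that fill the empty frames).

5: fault, frames [5]
7: fault, frames [5, 7]
2: fault, evict 5, frames [7, 2]
6: fault, evict 2, frames [7, 6]
7: hit
1: fault, evict 6, frames [7, 1]
5: fault, evict 1, frames [7, 5]
7: hit
9: fault, evict 5, frames [7, 9]
6: fault, evict 7, frames [9, 6]
9: hit
4: fault, evict 9, frames [6, 4]
7: fault, evict 4, frames [6, 7]
6: hit
Page faults: 10.

10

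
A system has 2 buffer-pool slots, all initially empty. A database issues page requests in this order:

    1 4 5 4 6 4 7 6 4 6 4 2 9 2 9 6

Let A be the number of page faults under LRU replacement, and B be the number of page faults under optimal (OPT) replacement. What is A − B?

Under LRU: F F F . F . F F F . . F F . . F → 10 faults.
Under OPT: F F F . F . F . F . . F F . . F → 9 faults.
A − B = 10 − 9 = 1.

1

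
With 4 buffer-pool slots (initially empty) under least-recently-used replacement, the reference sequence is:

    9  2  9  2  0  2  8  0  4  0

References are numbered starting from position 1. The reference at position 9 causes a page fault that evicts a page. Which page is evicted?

9

pos 1: 9 → fault, frames {9}
pos 2: 2 → fault, frames {9,2}
pos 3: 9 → hit
pos 4: 2 → hit
pos 5: 0 → fault, frames {9,2,0}
pos 6: 2 → hit
pos 7: 8 → fault, frames {9,0,2,8}
pos 8: 0 → hit
pos 9: 4 → fault, evict 9, frames {2,8,0,4}
At position 9, page 9 is evicted.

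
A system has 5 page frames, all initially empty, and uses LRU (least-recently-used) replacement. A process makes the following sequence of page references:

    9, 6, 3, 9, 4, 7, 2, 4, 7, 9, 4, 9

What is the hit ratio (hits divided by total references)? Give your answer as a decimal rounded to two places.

0.50

9: fault, frames (9)
6: fault, frames (9 6)
3: fault, frames (9 6 3)
9: hit
4: fault, frames (6 3 9 4)
7: fault, frames (6 3 9 4 7)
2: fault, evict 6, frames (3 9 4 7 2)
4: hit
7: hit
9: hit
4: hit
9: hit
Hits: 6 of 12 references → 6/12 = 0.5000.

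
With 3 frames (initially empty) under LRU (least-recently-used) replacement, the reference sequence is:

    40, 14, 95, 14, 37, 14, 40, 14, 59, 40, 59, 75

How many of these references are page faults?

40: fault, frames (40)
14: fault, frames (40 14)
95: fault, frames (40 14 95)
14: hit
37: fault, evict 40, frames (95 14 37)
14: hit
40: fault, evict 95, frames (37 14 40)
14: hit
59: fault, evict 37, frames (40 14 59)
40: hit
59: hit
75: fault, evict 14, frames (40 59 75)
Page faults: 7.

7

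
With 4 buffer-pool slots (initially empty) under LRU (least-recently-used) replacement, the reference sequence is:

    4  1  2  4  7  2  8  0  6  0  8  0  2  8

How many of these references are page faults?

4 -> miss, frames {4}
1 -> miss, frames {4,1}
2 -> miss, frames {4,1,2}
4 -> hit
7 -> miss, frames {1,2,4,7}
2 -> hit
8 -> miss, evict 1, frames {4,7,2,8}
0 -> miss, evict 4, frames {7,2,8,0}
6 -> miss, evict 7, frames {2,8,0,6}
0 -> hit
8 -> hit
0 -> hit
2 -> hit
8 -> hit
Page faults: 7.

7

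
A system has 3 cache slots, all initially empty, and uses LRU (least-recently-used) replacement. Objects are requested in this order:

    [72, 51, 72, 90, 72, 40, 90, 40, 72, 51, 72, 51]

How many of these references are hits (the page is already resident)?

72: fault, frames [72]
51: fault, frames [72, 51]
72: hit
90: fault, frames [51, 72, 90]
72: hit
40: fault, evict 51, frames [90, 72, 40]
90: hit
40: hit
72: hit
51: fault, evict 90, frames [40, 72, 51]
72: hit
51: hit
Hits: 7.

7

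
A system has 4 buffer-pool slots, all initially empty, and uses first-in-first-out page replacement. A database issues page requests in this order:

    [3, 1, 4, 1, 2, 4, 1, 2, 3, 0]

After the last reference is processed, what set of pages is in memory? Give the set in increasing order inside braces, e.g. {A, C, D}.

{0, 1, 2, 4}

3 → miss, frames [3]
1 → miss, frames [3, 1]
4 → miss, frames [3, 1, 4]
1 → hit
2 → miss, frames [3, 1, 4, 2]
4 → hit
1 → hit
2 → hit
3 → hit
0 → miss, evict 3, frames [1, 4, 2, 0]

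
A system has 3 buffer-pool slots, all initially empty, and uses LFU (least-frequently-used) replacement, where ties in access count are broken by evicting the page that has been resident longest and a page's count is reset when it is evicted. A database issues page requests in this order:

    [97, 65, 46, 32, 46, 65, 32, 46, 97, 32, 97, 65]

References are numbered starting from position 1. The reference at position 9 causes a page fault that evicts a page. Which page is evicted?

65

pos 1: 97: fault, frames {97}
pos 2: 65: fault, frames {97,65}
pos 3: 46: fault, frames {97,65,46}
pos 4: 32: fault, evict 97, frames {65,46,32}
pos 5: 46: hit
pos 6: 65: hit
pos 7: 32: hit
pos 8: 46: hit
pos 9: 97: fault, evict 65, frames {46,32,97}
At position 9, page 65 is evicted.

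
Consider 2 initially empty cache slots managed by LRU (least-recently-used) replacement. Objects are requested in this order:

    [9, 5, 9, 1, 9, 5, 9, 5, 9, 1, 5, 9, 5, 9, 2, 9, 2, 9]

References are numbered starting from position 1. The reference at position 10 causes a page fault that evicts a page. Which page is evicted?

pos 1: 9: miss, frames [9]
pos 2: 5: miss, frames [9, 5]
pos 3: 9: hit
pos 4: 1: miss, evict 5, frames [9, 1]
pos 5: 9: hit
pos 6: 5: miss, evict 1, frames [9, 5]
pos 7: 9: hit
pos 8: 5: hit
pos 9: 9: hit
pos 10: 1: miss, evict 5, frames [9, 1]
At position 10, page 5 is evicted.

5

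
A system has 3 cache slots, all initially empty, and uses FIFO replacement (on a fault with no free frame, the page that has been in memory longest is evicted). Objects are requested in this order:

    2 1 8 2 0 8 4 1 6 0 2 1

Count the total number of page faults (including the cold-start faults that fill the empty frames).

10

2: fault, frames (2)
1: fault, frames (2 1)
8: fault, frames (2 1 8)
2: hit
0: fault, evict 2, frames (1 8 0)
8: hit
4: fault, evict 1, frames (8 0 4)
1: fault, evict 8, frames (0 4 1)
6: fault, evict 0, frames (4 1 6)
0: fault, evict 4, frames (1 6 0)
2: fault, evict 1, frames (6 0 2)
1: fault, evict 6, frames (0 2 1)
Page faults: 10.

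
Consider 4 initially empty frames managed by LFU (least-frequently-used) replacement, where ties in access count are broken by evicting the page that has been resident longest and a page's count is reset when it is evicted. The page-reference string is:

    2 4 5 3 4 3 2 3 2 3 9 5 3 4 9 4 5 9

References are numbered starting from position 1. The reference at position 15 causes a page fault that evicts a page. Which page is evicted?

pos 1: 2 -> miss, frames [2]
pos 2: 4 -> miss, frames [2, 4]
pos 3: 5 -> miss, frames [2, 4, 5]
pos 4: 3 -> miss, frames [2, 4, 5, 3]
pos 5: 4 -> hit
pos 6: 3 -> hit
pos 7: 2 -> hit
pos 8: 3 -> hit
pos 9: 2 -> hit
pos 10: 3 -> hit
pos 11: 9 -> miss, evict 5, frames [2, 4, 3, 9]
pos 12: 5 -> miss, evict 9, frames [2, 4, 3, 5]
pos 13: 3 -> hit
pos 14: 4 -> hit
pos 15: 9 -> miss, evict 5, frames [2, 4, 3, 9]
At position 15, page 5 is evicted.

5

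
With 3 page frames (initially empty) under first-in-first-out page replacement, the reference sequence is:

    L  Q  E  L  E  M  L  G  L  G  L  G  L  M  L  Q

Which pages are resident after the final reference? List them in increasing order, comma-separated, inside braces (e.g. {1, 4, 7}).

L -> miss, frames [L]
Q -> miss, frames [L, Q]
E -> miss, frames [L, Q, E]
L -> hit
E -> hit
M -> miss, evict L, frames [Q, E, M]
L -> miss, evict Q, frames [E, M, L]
G -> miss, evict E, frames [M, L, G]
L -> hit
G -> hit
L -> hit
G -> hit
L -> hit
M -> hit
L -> hit
Q -> miss, evict M, frames [L, G, Q]

{G, L, Q}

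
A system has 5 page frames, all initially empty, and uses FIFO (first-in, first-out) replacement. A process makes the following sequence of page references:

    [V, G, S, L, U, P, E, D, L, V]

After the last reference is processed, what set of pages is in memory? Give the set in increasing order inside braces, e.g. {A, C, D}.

V → fault, frames (V)
G → fault, frames (V G)
S → fault, frames (V G S)
L → fault, frames (V G S L)
U → fault, frames (V G S L U)
P → fault, evict V, frames (G S L U P)
E → fault, evict G, frames (S L U P E)
D → fault, evict S, frames (L U P E D)
L → hit
V → fault, evict L, frames (U P E D V)

{D, E, P, U, V}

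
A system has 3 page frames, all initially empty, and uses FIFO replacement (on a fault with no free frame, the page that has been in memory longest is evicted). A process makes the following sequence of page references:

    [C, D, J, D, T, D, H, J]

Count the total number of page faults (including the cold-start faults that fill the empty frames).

C: miss, frames (C)
D: miss, frames (C D)
J: miss, frames (C D J)
D: hit
T: miss, evict C, frames (D J T)
D: hit
H: miss, evict D, frames (J T H)
J: hit
Page faults: 5.

5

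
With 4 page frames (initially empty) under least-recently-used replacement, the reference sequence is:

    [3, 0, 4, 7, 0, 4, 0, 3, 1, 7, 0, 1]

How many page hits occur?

3 -> miss, frames [3]
0 -> miss, frames [3, 0]
4 -> miss, frames [3, 0, 4]
7 -> miss, frames [3, 0, 4, 7]
0 -> hit
4 -> hit
0 -> hit
3 -> hit
1 -> miss, evict 7, frames [4, 0, 3, 1]
7 -> miss, evict 4, frames [0, 3, 1, 7]
0 -> hit
1 -> hit
Hits: 6.

6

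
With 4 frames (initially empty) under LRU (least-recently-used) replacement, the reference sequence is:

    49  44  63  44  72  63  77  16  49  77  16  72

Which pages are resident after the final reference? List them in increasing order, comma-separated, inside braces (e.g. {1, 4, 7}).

{16, 49, 72, 77}

49 → fault, frames (49)
44 → fault, frames (49 44)
63 → fault, frames (49 44 63)
44 → hit
72 → fault, frames (49 63 44 72)
63 → hit
77 → fault, evict 49, frames (44 72 63 77)
16 → fault, evict 44, frames (72 63 77 16)
49 → fault, evict 72, frames (63 77 16 49)
77 → hit
16 → hit
72 → fault, evict 63, frames (49 77 16 72)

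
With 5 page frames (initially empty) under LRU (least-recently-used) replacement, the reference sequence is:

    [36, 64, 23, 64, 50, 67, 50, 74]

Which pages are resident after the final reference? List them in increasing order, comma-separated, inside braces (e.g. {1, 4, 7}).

36 → fault, frames [36]
64 → fault, frames [36, 64]
23 → fault, frames [36, 64, 23]
64 → hit
50 → fault, frames [36, 23, 64, 50]
67 → fault, frames [36, 23, 64, 50, 67]
50 → hit
74 → fault, evict 36, frames [23, 64, 67, 50, 74]

{23, 50, 64, 67, 74}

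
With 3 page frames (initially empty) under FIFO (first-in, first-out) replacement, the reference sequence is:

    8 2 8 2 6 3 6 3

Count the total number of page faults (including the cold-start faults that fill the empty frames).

8 -> fault, frames (8)
2 -> fault, frames (8 2)
8 -> hit
2 -> hit
6 -> fault, frames (8 2 6)
3 -> fault, evict 8, frames (2 6 3)
6 -> hit
3 -> hit
Page faults: 4.

4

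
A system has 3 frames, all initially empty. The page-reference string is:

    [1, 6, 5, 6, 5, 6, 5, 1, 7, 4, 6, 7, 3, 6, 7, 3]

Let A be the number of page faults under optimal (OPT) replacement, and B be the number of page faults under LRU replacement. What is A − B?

-1

Under OPT: F F F . . . . . F F . . F . . . → 6 faults.
Under LRU: F F F . . . . . F F F . F . . . → 7 faults.
A − B = 6 − 7 = -1.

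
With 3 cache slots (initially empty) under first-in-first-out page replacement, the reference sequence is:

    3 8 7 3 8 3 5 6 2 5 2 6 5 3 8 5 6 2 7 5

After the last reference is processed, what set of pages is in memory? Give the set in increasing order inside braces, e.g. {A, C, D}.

3 → miss, frames {3}
8 → miss, frames {3,8}
7 → miss, frames {3,8,7}
3 → hit
8 → hit
3 → hit
5 → miss, evict 3, frames {8,7,5}
6 → miss, evict 8, frames {7,5,6}
2 → miss, evict 7, frames {5,6,2}
5 → hit
2 → hit
6 → hit
5 → hit
3 → miss, evict 5, frames {6,2,3}
8 → miss, evict 6, frames {2,3,8}
5 → miss, evict 2, frames {3,8,5}
6 → miss, evict 3, frames {8,5,6}
2 → miss, evict 8, frames {5,6,2}
7 → miss, evict 5, frames {6,2,7}
5 → miss, evict 6, frames {2,7,5}

{2, 5, 7}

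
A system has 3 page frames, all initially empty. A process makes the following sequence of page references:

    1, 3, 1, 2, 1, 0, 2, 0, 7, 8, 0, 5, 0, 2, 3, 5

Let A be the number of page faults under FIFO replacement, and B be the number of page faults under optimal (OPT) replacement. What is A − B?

Under FIFO: F F . F . F . . F F . F F F F F → 11 faults.
Under OPT: F F . F . F . . F F . F . . F . → 8 faults.
A − B = 11 − 8 = 3.

3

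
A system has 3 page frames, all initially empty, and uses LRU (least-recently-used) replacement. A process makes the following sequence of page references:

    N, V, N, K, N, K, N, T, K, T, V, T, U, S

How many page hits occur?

7

N → miss, frames [N]
V → miss, frames [N, V]
N → hit
K → miss, frames [V, N, K]
N → hit
K → hit
N → hit
T → miss, evict V, frames [K, N, T]
K → hit
T → hit
V → miss, evict N, frames [K, T, V]
T → hit
U → miss, evict K, frames [V, T, U]
S → miss, evict V, frames [T, U, S]
Hits: 7.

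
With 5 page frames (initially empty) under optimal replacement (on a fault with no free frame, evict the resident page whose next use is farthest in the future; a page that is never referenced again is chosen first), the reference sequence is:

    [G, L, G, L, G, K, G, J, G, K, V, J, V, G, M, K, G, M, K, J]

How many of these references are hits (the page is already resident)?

G -> miss, frames [G]
L -> miss, frames [G, L]
G -> hit
L -> hit
G -> hit
K -> miss, frames [G, L, K]
G -> hit
J -> miss, frames [G, L, K, J]
G -> hit
K -> hit
V -> miss, frames [G, L, K, J, V]
J -> hit
V -> hit
G -> hit
M -> miss, evict V, frames [G, L, K, J, M]
K -> hit
G -> hit
M -> hit
K -> hit
J -> hit
Hits: 14.

14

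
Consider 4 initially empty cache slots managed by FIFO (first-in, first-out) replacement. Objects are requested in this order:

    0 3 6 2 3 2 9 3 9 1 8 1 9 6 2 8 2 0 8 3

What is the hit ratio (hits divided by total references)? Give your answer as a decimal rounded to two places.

0 -> miss, frames (0)
3 -> miss, frames (0 3)
6 -> miss, frames (0 3 6)
2 -> miss, frames (0 3 6 2)
3 -> hit
2 -> hit
9 -> miss, evict 0, frames (3 6 2 9)
3 -> hit
9 -> hit
1 -> miss, evict 3, frames (6 2 9 1)
8 -> miss, evict 6, frames (2 9 1 8)
1 -> hit
9 -> hit
6 -> miss, evict 2, frames (9 1 8 6)
2 -> miss, evict 9, frames (1 8 6 2)
8 -> hit
2 -> hit
0 -> miss, evict 1, frames (8 6 2 0)
8 -> hit
3 -> miss, evict 8, frames (6 2 0 3)
Hits: 9 of 20 references → 9/20 = 0.4500.

0.45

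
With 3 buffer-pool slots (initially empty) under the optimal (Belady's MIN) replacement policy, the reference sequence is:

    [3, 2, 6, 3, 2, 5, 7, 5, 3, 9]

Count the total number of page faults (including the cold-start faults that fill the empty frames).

3: miss, frames [3]
2: miss, frames [3, 2]
6: miss, frames [3, 2, 6]
3: hit
2: hit
5: miss, evict 6, frames [3, 2, 5]
7: miss, evict 2, frames [3, 5, 7]
5: hit
3: hit
9: miss, evict 7, frames [3, 5, 9]
Page faults: 6.

6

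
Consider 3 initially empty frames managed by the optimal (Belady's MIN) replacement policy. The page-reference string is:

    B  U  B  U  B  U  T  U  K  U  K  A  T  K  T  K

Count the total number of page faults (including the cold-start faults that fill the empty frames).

B → miss, frames [B]
U → miss, frames [B, U]
B → hit
U → hit
B → hit
U → hit
T → miss, frames [B, U, T]
U → hit
K → miss, evict B, frames [U, T, K]
U → hit
K → hit
A → miss, evict U, frames [T, K, A]
T → hit
K → hit
T → hit
K → hit
Page faults: 5.

5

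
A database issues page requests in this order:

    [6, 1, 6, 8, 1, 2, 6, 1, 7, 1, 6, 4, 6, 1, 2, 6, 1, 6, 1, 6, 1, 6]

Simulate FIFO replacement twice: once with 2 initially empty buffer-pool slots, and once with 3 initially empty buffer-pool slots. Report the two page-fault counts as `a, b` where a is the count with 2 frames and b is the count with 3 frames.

13, 11

2 frames: F F . F . F F F F . F F . F F F F . . . . . → 13 faults.
3 frames: F F . F . F F F F . . F F F F . . . . . . . → 11 faults.
11 < 13: adding a frame reduced faults, as is typical.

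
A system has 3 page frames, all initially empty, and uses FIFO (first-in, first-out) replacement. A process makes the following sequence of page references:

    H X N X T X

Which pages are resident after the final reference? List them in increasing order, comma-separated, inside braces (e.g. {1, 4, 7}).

{N, T, X}

H: miss, frames [H]
X: miss, frames [H, X]
N: miss, frames [H, X, N]
X: hit
T: miss, evict H, frames [X, N, T]
X: hit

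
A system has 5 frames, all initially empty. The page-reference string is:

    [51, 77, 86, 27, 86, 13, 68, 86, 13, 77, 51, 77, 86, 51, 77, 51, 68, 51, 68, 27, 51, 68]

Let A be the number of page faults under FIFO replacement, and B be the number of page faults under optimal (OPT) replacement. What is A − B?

3

Under FIFO: F F F F . F F . . . F F F . . . . . . F . . → 10 faults.
Under OPT: F F F F . F F . . . . . . . . . . . . F . . → 7 faults.
A − B = 10 − 7 = 3.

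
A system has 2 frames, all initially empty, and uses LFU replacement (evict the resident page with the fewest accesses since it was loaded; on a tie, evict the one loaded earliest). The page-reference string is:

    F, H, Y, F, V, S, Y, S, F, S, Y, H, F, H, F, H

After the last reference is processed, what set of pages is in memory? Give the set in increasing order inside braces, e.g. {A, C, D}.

F -> fault, frames [F]
H -> fault, frames [F, H]
Y -> fault, evict F, frames [H, Y]
F -> fault, evict H, frames [Y, F]
V -> fault, evict Y, frames [F, V]
S -> fault, evict F, frames [V, S]
Y -> fault, evict V, frames [S, Y]
S -> hit
F -> fault, evict Y, frames [S, F]
S -> hit
Y -> fault, evict F, frames [S, Y]
H -> fault, evict Y, frames [S, H]
F -> fault, evict H, frames [S, F]
H -> fault, evict F, frames [S, H]
F -> fault, evict H, frames [S, F]
H -> fault, evict F, frames [S, H]

{H, S}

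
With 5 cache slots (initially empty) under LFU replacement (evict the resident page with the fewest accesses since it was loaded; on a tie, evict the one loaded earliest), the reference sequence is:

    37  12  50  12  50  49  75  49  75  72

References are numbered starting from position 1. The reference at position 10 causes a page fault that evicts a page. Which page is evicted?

37

pos 1: 37: miss, frames (37)
pos 2: 12: miss, frames (37 12)
pos 3: 50: miss, frames (37 12 50)
pos 4: 12: hit
pos 5: 50: hit
pos 6: 49: miss, frames (37 12 50 49)
pos 7: 75: miss, frames (37 12 50 49 75)
pos 8: 49: hit
pos 9: 75: hit
pos 10: 72: miss, evict 37, frames (12 50 49 75 72)
At position 10, page 37 is evicted.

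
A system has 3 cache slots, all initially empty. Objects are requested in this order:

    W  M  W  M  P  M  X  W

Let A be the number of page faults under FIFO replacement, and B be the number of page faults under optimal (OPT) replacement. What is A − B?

1

Under FIFO: F F . . F . F F → 5 faults.
Under OPT: F F . . F . F . → 4 faults.
A − B = 5 − 4 = 1.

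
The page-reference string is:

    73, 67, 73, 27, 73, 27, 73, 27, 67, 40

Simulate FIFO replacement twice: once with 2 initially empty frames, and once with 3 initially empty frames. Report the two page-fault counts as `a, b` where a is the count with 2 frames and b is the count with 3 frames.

6, 4

2 frames: F F . F F . . . F F → 6 faults.
3 frames: F F . F . . . . . F → 4 faults.
4 < 6: adding a frame reduced faults, as is typical.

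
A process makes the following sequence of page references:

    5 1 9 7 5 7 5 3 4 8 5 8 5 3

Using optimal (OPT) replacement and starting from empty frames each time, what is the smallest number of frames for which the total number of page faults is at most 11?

f=1: 14 faults
f=2: 8 faults
f=3: 7 faults
f=4: 7 faults
f=5: 7 faults
f=6: 7 faults
f=7: 7 faults
Smallest f with faults ≤ 11 is 2.

2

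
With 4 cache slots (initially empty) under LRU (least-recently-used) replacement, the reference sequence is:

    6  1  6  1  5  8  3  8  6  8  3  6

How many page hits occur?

6 → fault, frames {6}
1 → fault, frames {6,1}
6 → hit
1 → hit
5 → fault, frames {6,1,5}
8 → fault, frames {6,1,5,8}
3 → fault, evict 6, frames {1,5,8,3}
8 → hit
6 → fault, evict 1, frames {5,3,8,6}
8 → hit
3 → hit
6 → hit
Hits: 6.

6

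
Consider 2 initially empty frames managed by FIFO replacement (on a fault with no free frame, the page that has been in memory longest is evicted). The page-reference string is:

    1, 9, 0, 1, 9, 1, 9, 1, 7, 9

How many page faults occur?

1 → fault, frames (1)
9 → fault, frames (1 9)
0 → fault, evict 1, frames (9 0)
1 → fault, evict 9, frames (0 1)
9 → fault, evict 0, frames (1 9)
1 → hit
9 → hit
1 → hit
7 → fault, evict 1, frames (9 7)
9 → hit
Page faults: 6.

6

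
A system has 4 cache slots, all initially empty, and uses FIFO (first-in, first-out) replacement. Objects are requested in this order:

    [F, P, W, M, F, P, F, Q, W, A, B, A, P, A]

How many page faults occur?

8

F → miss, frames {F}
P → miss, frames {F,P}
W → miss, frames {F,P,W}
M → miss, frames {F,P,W,M}
F → hit
P → hit
F → hit
Q → miss, evict F, frames {P,W,M,Q}
W → hit
A → miss, evict P, frames {W,M,Q,A}
B → miss, evict W, frames {M,Q,A,B}
A → hit
P → miss, evict M, frames {Q,A,B,P}
A → hit
Page faults: 8.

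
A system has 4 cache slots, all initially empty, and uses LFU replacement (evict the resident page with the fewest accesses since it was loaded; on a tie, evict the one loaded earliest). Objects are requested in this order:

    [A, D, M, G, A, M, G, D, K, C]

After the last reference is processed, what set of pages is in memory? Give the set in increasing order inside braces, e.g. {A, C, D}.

{C, D, G, M}

A → fault, frames [A]
D → fault, frames [A, D]
M → fault, frames [A, D, M]
G → fault, frames [A, D, M, G]
A → hit
M → hit
G → hit
D → hit
K → fault, evict A, frames [D, M, G, K]
C → fault, evict K, frames [D, M, G, C]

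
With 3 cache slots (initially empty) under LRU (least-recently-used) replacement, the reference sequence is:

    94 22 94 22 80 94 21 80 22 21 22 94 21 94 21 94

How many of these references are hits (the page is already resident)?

10

94 → miss, frames [94]
22 → miss, frames [94, 22]
94 → hit
22 → hit
80 → miss, frames [94, 22, 80]
94 → hit
21 → miss, evict 22, frames [80, 94, 21]
80 → hit
22 → miss, evict 94, frames [21, 80, 22]
21 → hit
22 → hit
94 → miss, evict 80, frames [21, 22, 94]
21 → hit
94 → hit
21 → hit
94 → hit
Hits: 10.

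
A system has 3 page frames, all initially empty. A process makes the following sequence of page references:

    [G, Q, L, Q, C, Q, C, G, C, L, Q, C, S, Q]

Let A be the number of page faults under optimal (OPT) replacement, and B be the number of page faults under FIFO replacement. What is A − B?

Under OPT: F F F . F . . . . F . . F . → 6 faults.
Under FIFO: F F F . F . . F . . F . F . → 7 faults.
A − B = 6 − 7 = -1.

-1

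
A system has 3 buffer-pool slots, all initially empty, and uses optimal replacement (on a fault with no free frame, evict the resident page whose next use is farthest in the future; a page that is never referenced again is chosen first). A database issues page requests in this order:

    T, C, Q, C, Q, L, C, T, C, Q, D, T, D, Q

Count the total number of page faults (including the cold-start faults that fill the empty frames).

T: miss, frames {T}
C: miss, frames {T,C}
Q: miss, frames {T,C,Q}
C: hit
Q: hit
L: miss, evict Q, frames {T,C,L}
C: hit
T: hit
C: hit
Q: miss, evict L, frames {T,C,Q}
D: miss, evict C, frames {T,Q,D}
T: hit
D: hit
Q: hit
Page faults: 6.

6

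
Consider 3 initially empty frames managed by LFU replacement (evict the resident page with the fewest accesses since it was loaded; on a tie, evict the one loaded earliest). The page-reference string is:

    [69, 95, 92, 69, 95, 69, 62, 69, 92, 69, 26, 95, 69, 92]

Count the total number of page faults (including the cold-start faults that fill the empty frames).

69 → fault, frames [69]
95 → fault, frames [69, 95]
92 → fault, frames [69, 95, 92]
69 → hit
95 → hit
69 → hit
62 → fault, evict 92, frames [69, 95, 62]
69 → hit
92 → fault, evict 62, frames [69, 95, 92]
69 → hit
26 → fault, evict 92, frames [69, 95, 26]
95 → hit
69 → hit
92 → fault, evict 26, frames [69, 95, 92]
Page faults: 7.

7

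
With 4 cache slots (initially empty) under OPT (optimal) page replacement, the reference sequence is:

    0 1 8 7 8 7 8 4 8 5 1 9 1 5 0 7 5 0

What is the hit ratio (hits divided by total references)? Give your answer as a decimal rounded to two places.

0 → fault, frames (0)
1 → fault, frames (0 1)
8 → fault, frames (0 1 8)
7 → fault, frames (0 1 8 7)
8 → hit
7 → hit
8 → hit
4 → fault, evict 7, frames (0 1 8 4)
8 → hit
5 → fault, evict 4, frames (0 1 8 5)
1 → hit
9 → fault, evict 8, frames (0 1 5 9)
1 → hit
5 → hit
0 → hit
7 → fault, evict 9, frames (0 1 5 7)
5 → hit
0 → hit
Hits: 10 of 18 references → 10/18 = 0.5556.

0.56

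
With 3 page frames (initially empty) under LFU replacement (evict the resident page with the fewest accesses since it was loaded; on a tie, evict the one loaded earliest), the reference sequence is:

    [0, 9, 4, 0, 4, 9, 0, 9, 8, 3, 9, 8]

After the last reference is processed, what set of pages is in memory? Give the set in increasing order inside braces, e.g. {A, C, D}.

{0, 8, 9}

0 -> miss, frames [0]
9 -> miss, frames [0, 9]
4 -> miss, frames [0, 9, 4]
0 -> hit
4 -> hit
9 -> hit
0 -> hit
9 -> hit
8 -> miss, evict 4, frames [0, 9, 8]
3 -> miss, evict 8, frames [0, 9, 3]
9 -> hit
8 -> miss, evict 3, frames [0, 9, 8]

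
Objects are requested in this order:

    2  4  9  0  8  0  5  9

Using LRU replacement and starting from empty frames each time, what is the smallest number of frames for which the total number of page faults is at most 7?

2

f=1: 8 faults
f=2: 7 faults
f=3: 7 faults
f=4: 6 faults
f=5: 6 faults
f=6: 6 faults
Smallest f with faults ≤ 7 is 2.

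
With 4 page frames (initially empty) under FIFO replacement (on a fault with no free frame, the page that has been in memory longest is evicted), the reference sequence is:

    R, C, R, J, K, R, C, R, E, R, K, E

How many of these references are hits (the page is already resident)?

6

R: fault, frames [R]
C: fault, frames [R, C]
R: hit
J: fault, frames [R, C, J]
K: fault, frames [R, C, J, K]
R: hit
C: hit
R: hit
E: fault, evict R, frames [C, J, K, E]
R: fault, evict C, frames [J, K, E, R]
K: hit
E: hit
Hits: 6.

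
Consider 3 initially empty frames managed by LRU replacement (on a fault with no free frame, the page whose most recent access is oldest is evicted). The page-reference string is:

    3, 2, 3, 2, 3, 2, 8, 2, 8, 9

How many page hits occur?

3: fault, frames (3)
2: fault, frames (3 2)
3: hit
2: hit
3: hit
2: hit
8: fault, frames (3 2 8)
2: hit
8: hit
9: fault, evict 3, frames (2 8 9)
Hits: 6.

6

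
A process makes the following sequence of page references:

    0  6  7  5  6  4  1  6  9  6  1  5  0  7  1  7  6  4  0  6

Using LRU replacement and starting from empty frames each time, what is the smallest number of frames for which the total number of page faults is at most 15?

3

f=1: 20 faults
f=2: 18 faults
f=3: 14 faults
f=4: 13 faults
f=5: 10 faults
f=6: 10 faults
f=7: 7 faults
Smallest f with faults ≤ 15 is 3.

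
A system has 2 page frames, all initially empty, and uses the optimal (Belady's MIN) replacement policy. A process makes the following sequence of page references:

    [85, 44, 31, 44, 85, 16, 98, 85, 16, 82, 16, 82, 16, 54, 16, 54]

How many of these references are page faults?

85 → fault, frames {85}
44 → fault, frames {85,44}
31 → fault, evict 85, frames {44,31}
44 → hit
85 → fault, evict 31, frames {44,85}
16 → fault, evict 44, frames {85,16}
98 → fault, evict 16, frames {85,98}
85 → hit
16 → fault, evict 98, frames {85,16}
82 → fault, evict 85, frames {16,82}
16 → hit
82 → hit
16 → hit
54 → fault, evict 82, frames {16,54}
16 → hit
54 → hit
Page faults: 9.

9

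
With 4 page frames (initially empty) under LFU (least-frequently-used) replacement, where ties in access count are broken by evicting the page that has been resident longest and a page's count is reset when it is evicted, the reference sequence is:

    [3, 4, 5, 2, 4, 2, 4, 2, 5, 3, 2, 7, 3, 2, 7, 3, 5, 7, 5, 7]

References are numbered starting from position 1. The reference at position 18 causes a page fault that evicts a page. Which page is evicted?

3

pos 1: 3 -> fault, frames [3]
pos 2: 4 -> fault, frames [3, 4]
pos 3: 5 -> fault, frames [3, 4, 5]
pos 4: 2 -> fault, frames [3, 4, 5, 2]
pos 5: 4 -> hit
pos 6: 2 -> hit
pos 7: 4 -> hit
pos 8: 2 -> hit
pos 9: 5 -> hit
pos 10: 3 -> hit
pos 11: 2 -> hit
pos 12: 7 -> fault, evict 3, frames [4, 5, 2, 7]
pos 13: 3 -> fault, evict 7, frames [4, 5, 2, 3]
pos 14: 2 -> hit
pos 15: 7 -> fault, evict 3, frames [4, 5, 2, 7]
pos 16: 3 -> fault, evict 7, frames [4, 5, 2, 3]
pos 17: 5 -> hit
pos 18: 7 -> fault, evict 3, frames [4, 5, 2, 7]
At position 18, page 3 is evicted.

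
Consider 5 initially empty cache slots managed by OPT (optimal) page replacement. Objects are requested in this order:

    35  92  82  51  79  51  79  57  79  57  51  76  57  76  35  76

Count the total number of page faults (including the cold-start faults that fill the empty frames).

35 → fault, frames [35]
92 → fault, frames [35, 92]
82 → fault, frames [35, 92, 82]
51 → fault, frames [35, 92, 82, 51]
79 → fault, frames [35, 92, 82, 51, 79]
51 → hit
79 → hit
57 → fault, evict 82, frames [35, 92, 51, 79, 57]
79 → hit
57 → hit
51 → hit
76 → fault, evict 79, frames [35, 92, 51, 57, 76]
57 → hit
76 → hit
35 → hit
76 → hit
Page faults: 7.

7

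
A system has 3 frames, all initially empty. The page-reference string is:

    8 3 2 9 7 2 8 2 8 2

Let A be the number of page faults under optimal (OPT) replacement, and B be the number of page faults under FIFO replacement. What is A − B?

-2

Under OPT: F F F F F . . . . . → 5 faults.
Under FIFO: F F F F F . F F . . → 7 faults.
A − B = 5 − 7 = -2.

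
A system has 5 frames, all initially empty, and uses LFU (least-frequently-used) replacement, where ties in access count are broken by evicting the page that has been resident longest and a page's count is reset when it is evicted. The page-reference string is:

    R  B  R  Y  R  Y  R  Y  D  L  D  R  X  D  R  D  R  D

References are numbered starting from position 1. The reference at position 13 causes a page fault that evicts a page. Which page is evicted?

pos 1: R → fault, frames [R]
pos 2: B → fault, frames [R, B]
pos 3: R → hit
pos 4: Y → fault, frames [R, B, Y]
pos 5: R → hit
pos 6: Y → hit
pos 7: R → hit
pos 8: Y → hit
pos 9: D → fault, frames [R, B, Y, D]
pos 10: L → fault, frames [R, B, Y, D, L]
pos 11: D → hit
pos 12: R → hit
pos 13: X → fault, evict B, frames [R, Y, D, L, X]
At position 13, page B is evicted.

B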